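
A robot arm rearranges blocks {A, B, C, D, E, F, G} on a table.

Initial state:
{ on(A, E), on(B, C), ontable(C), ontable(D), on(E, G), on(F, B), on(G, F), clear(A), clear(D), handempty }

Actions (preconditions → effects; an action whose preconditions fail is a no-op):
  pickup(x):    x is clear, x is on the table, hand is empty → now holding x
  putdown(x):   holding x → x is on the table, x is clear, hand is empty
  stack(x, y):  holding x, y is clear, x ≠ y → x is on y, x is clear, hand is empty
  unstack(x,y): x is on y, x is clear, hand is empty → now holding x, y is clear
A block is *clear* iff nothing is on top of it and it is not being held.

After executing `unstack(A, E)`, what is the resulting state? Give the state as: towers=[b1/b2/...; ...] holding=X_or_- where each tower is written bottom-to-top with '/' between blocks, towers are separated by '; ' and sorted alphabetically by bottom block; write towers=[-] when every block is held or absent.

towers=[C/B/F/G/E; D] holding=A

before: towers=[C/B/F/G/E/A; D] holding=-
pre[unstack(A, E)]: on(A,E) yes, clear(A) yes, handempty yes
all met → apply unstack(A, E)
after:  towers=[C/B/F/G/E; D] holding=A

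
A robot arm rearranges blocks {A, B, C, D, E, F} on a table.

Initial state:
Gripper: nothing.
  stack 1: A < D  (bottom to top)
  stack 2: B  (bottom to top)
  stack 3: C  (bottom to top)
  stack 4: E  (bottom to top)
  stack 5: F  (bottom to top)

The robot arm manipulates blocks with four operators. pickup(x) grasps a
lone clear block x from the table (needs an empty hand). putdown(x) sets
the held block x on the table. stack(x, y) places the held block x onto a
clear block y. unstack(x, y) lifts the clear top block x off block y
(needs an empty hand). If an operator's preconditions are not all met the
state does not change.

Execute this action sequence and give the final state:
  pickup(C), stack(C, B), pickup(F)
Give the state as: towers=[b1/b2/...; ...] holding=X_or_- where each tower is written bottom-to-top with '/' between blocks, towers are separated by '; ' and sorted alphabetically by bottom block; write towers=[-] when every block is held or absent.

towers=[A/D; B/C; E] holding=F

step 1 (pickup(C)): towers=[A/D; B; E; F] holding=C
step 2 (stack(C, B)): towers=[A/D; B/C; E; F] holding=-
step 3 (pickup(F)): towers=[A/D; B/C; E] holding=F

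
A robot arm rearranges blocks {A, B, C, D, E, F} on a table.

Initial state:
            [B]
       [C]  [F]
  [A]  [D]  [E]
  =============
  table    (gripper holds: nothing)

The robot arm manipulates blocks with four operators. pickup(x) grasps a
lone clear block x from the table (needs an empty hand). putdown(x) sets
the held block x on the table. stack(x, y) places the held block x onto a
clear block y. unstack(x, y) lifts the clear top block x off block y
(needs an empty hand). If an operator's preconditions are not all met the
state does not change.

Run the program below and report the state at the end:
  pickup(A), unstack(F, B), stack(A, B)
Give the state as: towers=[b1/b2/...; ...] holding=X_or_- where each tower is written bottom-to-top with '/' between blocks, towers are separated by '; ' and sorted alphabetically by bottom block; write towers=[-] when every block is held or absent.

step 1 (pickup(A)): towers=[D/C; E/F/B] holding=A
step 2 (unstack(F, B)) [no-op]: towers=[D/C; E/F/B] holding=A
step 3 (stack(A, B)): towers=[D/C; E/F/B/A] holding=-

towers=[D/C; E/F/B/A] holding=-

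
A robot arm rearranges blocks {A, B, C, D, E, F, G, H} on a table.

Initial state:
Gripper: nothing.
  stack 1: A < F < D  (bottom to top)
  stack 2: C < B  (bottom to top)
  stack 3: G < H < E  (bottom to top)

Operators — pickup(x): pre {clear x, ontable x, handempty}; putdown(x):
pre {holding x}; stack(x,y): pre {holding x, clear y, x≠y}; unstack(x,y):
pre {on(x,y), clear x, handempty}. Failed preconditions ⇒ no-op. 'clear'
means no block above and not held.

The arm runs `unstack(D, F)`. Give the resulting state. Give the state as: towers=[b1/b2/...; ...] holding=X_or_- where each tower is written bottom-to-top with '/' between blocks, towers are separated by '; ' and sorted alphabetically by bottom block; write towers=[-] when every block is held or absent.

before: towers=[A/F/D; C/B; G/H/E] holding=-
pre[unstack(D, F)]: on(D,F) ✓, clear(D) ✓, handempty ✓
all met → apply unstack(D, F)
after:  towers=[A/F; C/B; G/H/E] holding=D

towers=[A/F; C/B; G/H/E] holding=D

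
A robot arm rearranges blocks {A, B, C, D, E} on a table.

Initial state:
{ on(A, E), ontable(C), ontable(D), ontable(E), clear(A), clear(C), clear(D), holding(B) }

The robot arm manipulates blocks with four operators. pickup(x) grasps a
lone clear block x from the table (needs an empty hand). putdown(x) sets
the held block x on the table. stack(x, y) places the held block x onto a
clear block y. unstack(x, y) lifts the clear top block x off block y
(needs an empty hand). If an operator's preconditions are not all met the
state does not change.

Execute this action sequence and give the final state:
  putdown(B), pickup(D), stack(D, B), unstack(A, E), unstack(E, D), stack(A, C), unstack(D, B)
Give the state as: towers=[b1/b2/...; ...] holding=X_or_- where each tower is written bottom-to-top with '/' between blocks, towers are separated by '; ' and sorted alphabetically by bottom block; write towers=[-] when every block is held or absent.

step 1 (putdown(B)): towers=[B; C; D; E/A] holding=-
step 2 (pickup(D)): towers=[B; C; E/A] holding=D
step 3 (stack(D, B)): towers=[B/D; C; E/A] holding=-
step 4 (unstack(A, E)): towers=[B/D; C; E] holding=A
step 5 (unstack(E, D)) [no-op]: towers=[B/D; C; E] holding=A
step 6 (stack(A, C)): towers=[B/D; C/A; E] holding=-
step 7 (unstack(D, B)): towers=[B; C/A; E] holding=D

towers=[B; C/A; E] holding=D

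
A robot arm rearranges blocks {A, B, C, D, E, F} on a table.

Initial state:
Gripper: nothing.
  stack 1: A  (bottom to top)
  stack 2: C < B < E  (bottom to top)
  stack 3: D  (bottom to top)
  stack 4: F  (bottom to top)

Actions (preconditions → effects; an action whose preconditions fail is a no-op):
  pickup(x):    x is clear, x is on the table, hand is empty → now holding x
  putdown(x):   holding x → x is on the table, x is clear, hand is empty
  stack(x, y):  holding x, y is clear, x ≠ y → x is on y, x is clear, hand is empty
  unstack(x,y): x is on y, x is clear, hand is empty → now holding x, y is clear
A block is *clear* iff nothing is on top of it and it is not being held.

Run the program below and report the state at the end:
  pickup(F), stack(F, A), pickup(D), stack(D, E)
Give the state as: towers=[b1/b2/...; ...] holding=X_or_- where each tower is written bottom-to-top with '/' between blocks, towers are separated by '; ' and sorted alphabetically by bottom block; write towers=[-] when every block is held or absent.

step 1 (pickup(F)): towers=[A; C/B/E; D] holding=F
step 2 (stack(F, A)): towers=[A/F; C/B/E; D] holding=-
step 3 (pickup(D)): towers=[A/F; C/B/E] holding=D
step 4 (stack(D, E)): towers=[A/F; C/B/E/D] holding=-

towers=[A/F; C/B/E/D] holding=-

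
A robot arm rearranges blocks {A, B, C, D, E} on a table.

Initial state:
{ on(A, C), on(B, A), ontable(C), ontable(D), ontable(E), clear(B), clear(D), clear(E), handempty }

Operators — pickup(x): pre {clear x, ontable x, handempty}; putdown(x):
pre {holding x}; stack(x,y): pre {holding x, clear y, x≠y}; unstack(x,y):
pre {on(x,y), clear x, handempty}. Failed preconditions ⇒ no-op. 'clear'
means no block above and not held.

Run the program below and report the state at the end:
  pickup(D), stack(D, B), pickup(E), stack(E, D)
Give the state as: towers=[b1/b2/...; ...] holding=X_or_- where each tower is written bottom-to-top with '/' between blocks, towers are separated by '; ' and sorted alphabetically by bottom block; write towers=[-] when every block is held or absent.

step 1 (pickup(D)): towers=[C/A/B; E] holding=D
step 2 (stack(D, B)): towers=[C/A/B/D; E] holding=-
step 3 (pickup(E)): towers=[C/A/B/D] holding=E
step 4 (stack(E, D)): towers=[C/A/B/D/E] holding=-

towers=[C/A/B/D/E] holding=-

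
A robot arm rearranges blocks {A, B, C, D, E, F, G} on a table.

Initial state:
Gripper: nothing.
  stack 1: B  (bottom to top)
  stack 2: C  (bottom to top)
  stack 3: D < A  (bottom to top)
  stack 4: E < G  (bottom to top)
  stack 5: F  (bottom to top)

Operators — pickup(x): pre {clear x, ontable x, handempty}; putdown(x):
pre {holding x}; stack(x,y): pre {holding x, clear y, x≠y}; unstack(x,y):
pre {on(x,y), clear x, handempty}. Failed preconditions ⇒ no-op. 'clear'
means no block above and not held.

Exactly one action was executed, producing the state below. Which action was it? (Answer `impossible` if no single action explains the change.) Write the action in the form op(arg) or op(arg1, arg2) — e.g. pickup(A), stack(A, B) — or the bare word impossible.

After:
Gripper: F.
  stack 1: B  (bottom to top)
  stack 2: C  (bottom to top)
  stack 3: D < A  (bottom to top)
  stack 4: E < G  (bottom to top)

pickup(F)

target: towers=[B; C; D/A; E/G] holding=F
         pickup(B) → towers=[C; D/A; E/G; F] holding=B
         pickup(F) → towers=[B; C; D/A; E/G] holding=F  ← match
     unstack(G, E) → towers=[B; C; D/A; E; F] holding=G
     unstack(A, D) → towers=[B; C; D; E/G; F] holding=A
         pickup(C) → towers=[B; D/A; E/G; F] holding=C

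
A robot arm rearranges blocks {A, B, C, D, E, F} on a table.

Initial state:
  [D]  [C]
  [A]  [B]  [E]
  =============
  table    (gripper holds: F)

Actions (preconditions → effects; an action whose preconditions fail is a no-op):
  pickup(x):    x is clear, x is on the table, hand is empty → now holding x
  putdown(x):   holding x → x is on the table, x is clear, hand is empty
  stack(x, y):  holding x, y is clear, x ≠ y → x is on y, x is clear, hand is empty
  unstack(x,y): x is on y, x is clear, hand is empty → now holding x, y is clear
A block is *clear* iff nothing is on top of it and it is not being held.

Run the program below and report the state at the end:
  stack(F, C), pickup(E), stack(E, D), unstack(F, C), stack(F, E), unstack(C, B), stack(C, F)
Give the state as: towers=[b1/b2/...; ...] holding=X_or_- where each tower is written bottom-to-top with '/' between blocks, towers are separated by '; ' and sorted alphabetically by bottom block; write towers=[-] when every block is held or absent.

towers=[A/D/E/F/C; B] holding=-

step 1 (stack(F, C)): towers=[A/D; B/C/F; E] holding=-
step 2 (pickup(E)): towers=[A/D; B/C/F] holding=E
step 3 (stack(E, D)): towers=[A/D/E; B/C/F] holding=-
step 4 (unstack(F, C)): towers=[A/D/E; B/C] holding=F
step 5 (stack(F, E)): towers=[A/D/E/F; B/C] holding=-
step 6 (unstack(C, B)): towers=[A/D/E/F; B] holding=C
step 7 (stack(C, F)): towers=[A/D/E/F/C; B] holding=-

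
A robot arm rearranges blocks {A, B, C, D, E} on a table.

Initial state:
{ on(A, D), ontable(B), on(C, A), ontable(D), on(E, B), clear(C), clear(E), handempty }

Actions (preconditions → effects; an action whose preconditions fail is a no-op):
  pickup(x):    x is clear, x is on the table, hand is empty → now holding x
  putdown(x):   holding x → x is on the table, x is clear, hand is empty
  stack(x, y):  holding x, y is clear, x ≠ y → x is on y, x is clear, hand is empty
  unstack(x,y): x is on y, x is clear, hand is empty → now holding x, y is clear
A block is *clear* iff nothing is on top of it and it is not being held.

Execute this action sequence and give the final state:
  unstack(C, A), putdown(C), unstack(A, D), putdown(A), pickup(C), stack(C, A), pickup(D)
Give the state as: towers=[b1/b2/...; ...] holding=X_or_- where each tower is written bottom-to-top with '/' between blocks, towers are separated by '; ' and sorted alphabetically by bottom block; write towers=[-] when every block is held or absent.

towers=[A/C; B/E] holding=D

step 1 (unstack(C, A)): towers=[B/E; D/A] holding=C
step 2 (putdown(C)): towers=[B/E; C; D/A] holding=-
step 3 (unstack(A, D)): towers=[B/E; C; D] holding=A
step 4 (putdown(A)): towers=[A; B/E; C; D] holding=-
step 5 (pickup(C)): towers=[A; B/E; D] holding=C
step 6 (stack(C, A)): towers=[A/C; B/E; D] holding=-
step 7 (pickup(D)): towers=[A/C; B/E] holding=D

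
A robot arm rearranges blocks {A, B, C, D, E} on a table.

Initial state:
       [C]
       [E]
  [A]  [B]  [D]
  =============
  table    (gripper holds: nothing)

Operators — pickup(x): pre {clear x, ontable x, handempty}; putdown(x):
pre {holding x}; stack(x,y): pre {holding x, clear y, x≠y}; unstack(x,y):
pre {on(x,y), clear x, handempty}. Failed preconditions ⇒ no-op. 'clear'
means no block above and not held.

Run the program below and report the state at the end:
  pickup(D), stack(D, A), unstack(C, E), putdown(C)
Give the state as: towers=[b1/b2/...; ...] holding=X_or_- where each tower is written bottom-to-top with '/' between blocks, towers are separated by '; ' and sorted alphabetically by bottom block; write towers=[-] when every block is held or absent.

step 1 (pickup(D)): towers=[A; B/E/C] holding=D
step 2 (stack(D, A)): towers=[A/D; B/E/C] holding=-
step 3 (unstack(C, E)): towers=[A/D; B/E] holding=C
step 4 (putdown(C)): towers=[A/D; B/E; C] holding=-

towers=[A/D; B/E; C] holding=-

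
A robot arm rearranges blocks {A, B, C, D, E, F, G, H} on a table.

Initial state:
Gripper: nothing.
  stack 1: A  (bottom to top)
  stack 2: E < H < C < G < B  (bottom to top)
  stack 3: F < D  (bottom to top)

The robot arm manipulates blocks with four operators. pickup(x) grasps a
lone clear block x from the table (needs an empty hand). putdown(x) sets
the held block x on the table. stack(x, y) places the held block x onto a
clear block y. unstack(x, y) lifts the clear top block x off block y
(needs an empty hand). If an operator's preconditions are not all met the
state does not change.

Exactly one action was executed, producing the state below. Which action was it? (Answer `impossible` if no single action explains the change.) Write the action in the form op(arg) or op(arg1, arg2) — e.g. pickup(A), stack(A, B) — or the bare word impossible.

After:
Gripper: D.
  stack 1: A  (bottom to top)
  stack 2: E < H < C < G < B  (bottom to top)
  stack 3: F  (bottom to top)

target: towers=[A; E/H/C/G/B; F] holding=D
         pickup(A) → towers=[E/H/C/G/B; F/D] holding=A
     unstack(B, G) → towers=[A; E/H/C/G; F/D] holding=B
     unstack(D, F) → towers=[A; E/H/C/G/B; F] holding=D  ← match

unstack(D, F)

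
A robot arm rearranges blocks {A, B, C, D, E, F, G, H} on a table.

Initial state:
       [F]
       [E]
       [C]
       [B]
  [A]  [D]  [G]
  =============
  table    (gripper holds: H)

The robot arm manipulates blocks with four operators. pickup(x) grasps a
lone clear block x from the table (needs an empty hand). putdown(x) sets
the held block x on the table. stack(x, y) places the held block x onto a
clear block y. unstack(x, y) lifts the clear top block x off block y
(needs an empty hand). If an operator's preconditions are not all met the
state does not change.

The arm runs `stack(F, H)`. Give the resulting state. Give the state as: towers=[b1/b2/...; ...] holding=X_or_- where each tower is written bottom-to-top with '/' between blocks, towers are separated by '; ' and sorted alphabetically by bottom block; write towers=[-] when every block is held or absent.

towers=[A; D/B/C/E/F; G] holding=H

before: towers=[A; D/B/C/E/F; G] holding=H
pre[stack(F, H)]: holding(F) fail, clear(H) fail, F≠H ok
holding(F), clear(H) unmet → stack(F, H) is a no-op
after:  towers=[A; D/B/C/E/F; G] holding=H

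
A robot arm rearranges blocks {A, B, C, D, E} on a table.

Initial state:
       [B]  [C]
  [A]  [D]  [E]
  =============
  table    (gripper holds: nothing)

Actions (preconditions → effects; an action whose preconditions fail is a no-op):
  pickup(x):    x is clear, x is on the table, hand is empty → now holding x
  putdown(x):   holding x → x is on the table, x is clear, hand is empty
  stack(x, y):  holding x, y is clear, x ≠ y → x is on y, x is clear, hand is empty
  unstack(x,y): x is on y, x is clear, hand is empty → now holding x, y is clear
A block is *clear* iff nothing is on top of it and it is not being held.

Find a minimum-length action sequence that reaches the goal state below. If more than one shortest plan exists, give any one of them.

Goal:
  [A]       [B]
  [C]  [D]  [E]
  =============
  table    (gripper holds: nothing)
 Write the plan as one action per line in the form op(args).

unstack(C, E)
putdown(C)
unstack(B, D)
stack(B, E)
pickup(A)
stack(A, C)

step 1 (unstack(C, E)): towers=[A; D/B; E] holding=C
step 2 (putdown(C)): towers=[A; C; D/B; E] holding=-
step 3 (unstack(B, D)): towers=[A; C; D; E] holding=B
step 4 (stack(B, E)): towers=[A; C; D; E/B] holding=-
step 5 (pickup(A)): towers=[C; D; E/B] holding=A
step 6 (stack(A, C)): towers=[C/A; D; E/B] holding=-
goal check: towers=[C/A; D; E/B] holding=- — reached (length 6, optimal by BFS)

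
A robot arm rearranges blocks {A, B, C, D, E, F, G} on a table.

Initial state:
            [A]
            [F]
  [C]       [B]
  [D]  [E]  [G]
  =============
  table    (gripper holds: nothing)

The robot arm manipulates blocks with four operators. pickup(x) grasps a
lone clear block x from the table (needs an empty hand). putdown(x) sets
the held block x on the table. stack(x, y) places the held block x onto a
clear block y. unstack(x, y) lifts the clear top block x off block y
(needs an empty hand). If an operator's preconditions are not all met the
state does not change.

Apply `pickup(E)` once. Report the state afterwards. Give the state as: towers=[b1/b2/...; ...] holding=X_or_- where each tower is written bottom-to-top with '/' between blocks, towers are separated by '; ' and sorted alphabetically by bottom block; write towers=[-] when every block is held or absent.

before: towers=[D/C; E; G/B/F/A] holding=-
pre[pickup(E)]: clear(E) yes, ontable(E) yes, handempty yes
all met → apply pickup(E)
after:  towers=[D/C; G/B/F/A] holding=E

towers=[D/C; G/B/F/A] holding=E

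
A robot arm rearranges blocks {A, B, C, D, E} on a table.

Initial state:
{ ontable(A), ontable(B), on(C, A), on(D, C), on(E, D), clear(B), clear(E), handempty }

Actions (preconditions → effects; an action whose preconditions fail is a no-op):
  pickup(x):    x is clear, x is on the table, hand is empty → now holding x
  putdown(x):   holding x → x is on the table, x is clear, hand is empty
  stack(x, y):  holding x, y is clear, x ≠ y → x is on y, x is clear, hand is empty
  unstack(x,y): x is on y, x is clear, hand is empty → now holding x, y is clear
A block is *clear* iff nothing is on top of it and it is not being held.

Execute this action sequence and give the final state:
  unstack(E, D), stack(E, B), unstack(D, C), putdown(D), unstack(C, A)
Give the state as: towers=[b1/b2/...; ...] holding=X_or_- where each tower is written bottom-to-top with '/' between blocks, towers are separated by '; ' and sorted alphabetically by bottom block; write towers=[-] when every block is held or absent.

step 1 (unstack(E, D)): towers=[A/C/D; B] holding=E
step 2 (stack(E, B)): towers=[A/C/D; B/E] holding=-
step 3 (unstack(D, C)): towers=[A/C; B/E] holding=D
step 4 (putdown(D)): towers=[A/C; B/E; D] holding=-
step 5 (unstack(C, A)): towers=[A; B/E; D] holding=C

towers=[A; B/E; D] holding=C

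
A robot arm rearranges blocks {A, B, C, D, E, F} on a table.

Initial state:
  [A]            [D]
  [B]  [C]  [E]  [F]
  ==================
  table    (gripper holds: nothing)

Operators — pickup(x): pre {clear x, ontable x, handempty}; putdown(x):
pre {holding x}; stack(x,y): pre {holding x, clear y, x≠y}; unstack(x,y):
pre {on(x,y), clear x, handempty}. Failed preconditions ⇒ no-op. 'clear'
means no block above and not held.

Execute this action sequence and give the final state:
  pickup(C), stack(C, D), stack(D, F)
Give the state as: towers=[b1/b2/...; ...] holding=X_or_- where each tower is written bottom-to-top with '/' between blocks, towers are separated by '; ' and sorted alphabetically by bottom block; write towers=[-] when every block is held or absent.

towers=[B/A; E; F/D/C] holding=-

step 1 (pickup(C)): towers=[B/A; E; F/D] holding=C
step 2 (stack(C, D)): towers=[B/A; E; F/D/C] holding=-
step 3 (stack(D, F)) [no-op]: towers=[B/A; E; F/D/C] holding=-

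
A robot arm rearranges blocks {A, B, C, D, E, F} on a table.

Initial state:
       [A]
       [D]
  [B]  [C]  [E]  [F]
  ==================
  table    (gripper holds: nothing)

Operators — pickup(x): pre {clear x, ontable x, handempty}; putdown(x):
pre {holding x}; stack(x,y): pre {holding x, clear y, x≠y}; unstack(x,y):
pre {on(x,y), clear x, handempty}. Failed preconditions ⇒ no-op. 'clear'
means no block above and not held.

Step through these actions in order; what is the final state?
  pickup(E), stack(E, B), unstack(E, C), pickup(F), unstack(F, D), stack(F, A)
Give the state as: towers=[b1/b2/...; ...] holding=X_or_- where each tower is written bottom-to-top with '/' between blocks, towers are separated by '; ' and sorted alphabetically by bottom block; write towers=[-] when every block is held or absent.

step 1 (pickup(E)): towers=[B; C/D/A; F] holding=E
step 2 (stack(E, B)): towers=[B/E; C/D/A; F] holding=-
step 3 (unstack(E, C)) [no-op]: towers=[B/E; C/D/A; F] holding=-
step 4 (pickup(F)): towers=[B/E; C/D/A] holding=F
step 5 (unstack(F, D)) [no-op]: towers=[B/E; C/D/A] holding=F
step 6 (stack(F, A)): towers=[B/E; C/D/A/F] holding=-

towers=[B/E; C/D/A/F] holding=-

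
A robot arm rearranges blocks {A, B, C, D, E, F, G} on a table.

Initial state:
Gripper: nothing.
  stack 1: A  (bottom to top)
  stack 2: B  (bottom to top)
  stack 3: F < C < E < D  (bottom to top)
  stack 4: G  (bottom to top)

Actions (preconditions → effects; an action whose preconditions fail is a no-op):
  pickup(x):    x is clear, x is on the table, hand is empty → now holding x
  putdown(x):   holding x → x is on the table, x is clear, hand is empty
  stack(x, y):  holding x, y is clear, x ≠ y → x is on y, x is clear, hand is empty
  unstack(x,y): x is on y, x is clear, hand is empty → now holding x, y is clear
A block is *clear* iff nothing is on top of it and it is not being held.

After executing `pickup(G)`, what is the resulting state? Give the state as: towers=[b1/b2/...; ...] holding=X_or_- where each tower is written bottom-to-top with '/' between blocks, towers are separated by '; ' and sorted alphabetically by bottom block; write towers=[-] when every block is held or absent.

towers=[A; B; F/C/E/D] holding=G

before: towers=[A; B; F/C/E/D; G] holding=-
pre[pickup(G)]: clear(G) ✓, ontable(G) ✓, handempty ✓
all met → apply pickup(G)
after:  towers=[A; B; F/C/E/D] holding=G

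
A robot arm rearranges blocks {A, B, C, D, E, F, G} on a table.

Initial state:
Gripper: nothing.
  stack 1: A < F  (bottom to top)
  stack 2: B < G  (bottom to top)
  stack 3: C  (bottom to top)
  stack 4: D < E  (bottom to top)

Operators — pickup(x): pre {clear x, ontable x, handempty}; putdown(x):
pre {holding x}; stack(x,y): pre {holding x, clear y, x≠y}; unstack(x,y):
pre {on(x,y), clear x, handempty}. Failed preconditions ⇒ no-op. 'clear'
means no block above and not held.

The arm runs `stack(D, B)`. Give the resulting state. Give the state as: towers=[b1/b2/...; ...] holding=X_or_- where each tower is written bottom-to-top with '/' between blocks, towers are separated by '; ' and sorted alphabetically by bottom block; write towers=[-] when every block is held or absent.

before: towers=[A/F; B/G; C; D/E] holding=-
pre[stack(D, B)]: holding(D) fail, clear(B) fail, D≠B ok
holding(D), clear(B) unmet → stack(D, B) is a no-op
after:  towers=[A/F; B/G; C; D/E] holding=-

towers=[A/F; B/G; C; D/E] holding=-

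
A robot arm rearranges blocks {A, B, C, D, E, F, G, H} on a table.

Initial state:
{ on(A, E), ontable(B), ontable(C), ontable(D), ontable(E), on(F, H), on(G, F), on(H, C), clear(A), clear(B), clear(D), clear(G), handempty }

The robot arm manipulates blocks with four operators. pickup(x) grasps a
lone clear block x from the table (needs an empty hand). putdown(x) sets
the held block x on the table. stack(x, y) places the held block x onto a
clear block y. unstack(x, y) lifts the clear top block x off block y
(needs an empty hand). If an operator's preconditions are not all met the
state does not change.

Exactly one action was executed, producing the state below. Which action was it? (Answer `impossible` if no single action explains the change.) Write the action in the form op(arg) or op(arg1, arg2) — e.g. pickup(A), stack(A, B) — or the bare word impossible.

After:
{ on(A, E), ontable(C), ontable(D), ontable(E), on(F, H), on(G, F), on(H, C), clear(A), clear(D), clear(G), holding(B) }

target: towers=[C/H/F/G; D; E/A] holding=B
     unstack(G, F) → towers=[B; C/H/F; D; E/A] holding=G
     unstack(A, E) → towers=[B; C/H/F/G; D; E] holding=A
         pickup(B) → towers=[C/H/F/G; D; E/A] holding=B  ← match
         pickup(D) → towers=[B; C/H/F/G; E/A] holding=D

pickup(B)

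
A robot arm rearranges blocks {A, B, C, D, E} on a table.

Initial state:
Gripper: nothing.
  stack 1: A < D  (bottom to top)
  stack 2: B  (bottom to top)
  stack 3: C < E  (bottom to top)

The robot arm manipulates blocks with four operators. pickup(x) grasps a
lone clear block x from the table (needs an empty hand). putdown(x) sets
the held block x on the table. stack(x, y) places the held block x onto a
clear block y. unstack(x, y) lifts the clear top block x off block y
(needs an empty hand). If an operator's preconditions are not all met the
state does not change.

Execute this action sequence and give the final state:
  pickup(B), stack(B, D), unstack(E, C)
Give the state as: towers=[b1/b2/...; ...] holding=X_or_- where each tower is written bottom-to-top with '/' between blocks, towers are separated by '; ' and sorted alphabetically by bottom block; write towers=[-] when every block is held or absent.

towers=[A/D/B; C] holding=E

step 1 (pickup(B)): towers=[A/D; C/E] holding=B
step 2 (stack(B, D)): towers=[A/D/B; C/E] holding=-
step 3 (unstack(E, C)): towers=[A/D/B; C] holding=E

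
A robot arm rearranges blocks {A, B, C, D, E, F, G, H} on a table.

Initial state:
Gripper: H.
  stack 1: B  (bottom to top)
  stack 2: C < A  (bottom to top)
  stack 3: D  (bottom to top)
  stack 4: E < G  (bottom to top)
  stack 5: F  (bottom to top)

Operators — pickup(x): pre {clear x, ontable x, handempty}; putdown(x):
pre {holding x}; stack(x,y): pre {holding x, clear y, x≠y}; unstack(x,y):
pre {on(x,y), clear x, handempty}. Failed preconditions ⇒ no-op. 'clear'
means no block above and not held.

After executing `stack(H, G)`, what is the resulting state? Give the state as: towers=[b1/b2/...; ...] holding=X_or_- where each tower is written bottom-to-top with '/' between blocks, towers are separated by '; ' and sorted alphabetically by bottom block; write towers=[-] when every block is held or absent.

towers=[B; C/A; D; E/G/H; F] holding=-

before: towers=[B; C/A; D; E/G; F] holding=H
pre[stack(H, G)]: holding(H) ✓, clear(G) ✓, H≠G ✓
all met → apply stack(H, G)
after:  towers=[B; C/A; D; E/G/H; F] holding=-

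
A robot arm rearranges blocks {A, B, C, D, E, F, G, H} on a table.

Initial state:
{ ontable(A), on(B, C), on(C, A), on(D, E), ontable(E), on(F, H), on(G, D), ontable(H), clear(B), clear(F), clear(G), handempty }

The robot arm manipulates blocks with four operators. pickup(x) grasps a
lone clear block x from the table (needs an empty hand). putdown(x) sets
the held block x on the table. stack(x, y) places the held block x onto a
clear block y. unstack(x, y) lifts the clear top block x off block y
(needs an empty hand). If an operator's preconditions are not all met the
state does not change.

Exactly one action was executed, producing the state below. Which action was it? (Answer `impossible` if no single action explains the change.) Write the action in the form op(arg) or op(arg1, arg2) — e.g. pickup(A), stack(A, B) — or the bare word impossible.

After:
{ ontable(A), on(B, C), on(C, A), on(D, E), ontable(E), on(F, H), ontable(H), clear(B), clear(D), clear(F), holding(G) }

target: towers=[A/C/B; E/D; H/F] holding=G
     unstack(G, D) → towers=[A/C/B; E/D; H/F] holding=G  ← match
     unstack(B, C) → towers=[A/C; E/D/G; H/F] holding=B
     unstack(F, H) → towers=[A/C/B; E/D/G; H] holding=F

unstack(G, D)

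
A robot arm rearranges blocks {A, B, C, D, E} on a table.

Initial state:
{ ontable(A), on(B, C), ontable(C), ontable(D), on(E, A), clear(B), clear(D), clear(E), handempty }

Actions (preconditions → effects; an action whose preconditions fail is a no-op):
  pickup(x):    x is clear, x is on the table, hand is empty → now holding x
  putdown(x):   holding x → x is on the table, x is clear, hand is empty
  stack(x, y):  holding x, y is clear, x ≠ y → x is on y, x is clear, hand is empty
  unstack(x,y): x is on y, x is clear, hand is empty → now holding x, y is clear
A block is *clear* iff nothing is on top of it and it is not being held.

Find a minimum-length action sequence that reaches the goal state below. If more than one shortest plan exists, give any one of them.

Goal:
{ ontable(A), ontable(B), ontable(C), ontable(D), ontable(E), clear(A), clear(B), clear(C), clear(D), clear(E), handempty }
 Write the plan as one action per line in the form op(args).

step 1 (unstack(B, C)): towers=[A/E; C; D] holding=B
step 2 (putdown(B)): towers=[A/E; B; C; D] holding=-
step 3 (unstack(E, A)): towers=[A; B; C; D] holding=E
step 4 (putdown(E)): towers=[A; B; C; D; E] holding=-
goal check: towers=[A; B; C; D; E] holding=- — reached (length 4, optimal by BFS)

unstack(B, C)
putdown(B)
unstack(E, A)
putdown(E)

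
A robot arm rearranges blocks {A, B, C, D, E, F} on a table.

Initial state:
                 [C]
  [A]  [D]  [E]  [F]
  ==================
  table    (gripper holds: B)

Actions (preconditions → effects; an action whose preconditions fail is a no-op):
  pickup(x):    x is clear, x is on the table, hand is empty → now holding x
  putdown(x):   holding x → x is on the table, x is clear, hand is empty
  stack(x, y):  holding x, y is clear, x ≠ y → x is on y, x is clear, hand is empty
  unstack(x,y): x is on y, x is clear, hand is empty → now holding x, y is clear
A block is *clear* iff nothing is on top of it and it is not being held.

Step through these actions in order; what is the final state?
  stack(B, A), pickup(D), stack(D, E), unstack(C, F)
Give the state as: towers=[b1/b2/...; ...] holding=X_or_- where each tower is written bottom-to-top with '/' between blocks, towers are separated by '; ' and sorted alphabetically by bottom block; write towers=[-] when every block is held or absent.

towers=[A/B; E/D; F] holding=C

step 1 (stack(B, A)): towers=[A/B; D; E; F/C] holding=-
step 2 (pickup(D)): towers=[A/B; E; F/C] holding=D
step 3 (stack(D, E)): towers=[A/B; E/D; F/C] holding=-
step 4 (unstack(C, F)): towers=[A/B; E/D; F] holding=C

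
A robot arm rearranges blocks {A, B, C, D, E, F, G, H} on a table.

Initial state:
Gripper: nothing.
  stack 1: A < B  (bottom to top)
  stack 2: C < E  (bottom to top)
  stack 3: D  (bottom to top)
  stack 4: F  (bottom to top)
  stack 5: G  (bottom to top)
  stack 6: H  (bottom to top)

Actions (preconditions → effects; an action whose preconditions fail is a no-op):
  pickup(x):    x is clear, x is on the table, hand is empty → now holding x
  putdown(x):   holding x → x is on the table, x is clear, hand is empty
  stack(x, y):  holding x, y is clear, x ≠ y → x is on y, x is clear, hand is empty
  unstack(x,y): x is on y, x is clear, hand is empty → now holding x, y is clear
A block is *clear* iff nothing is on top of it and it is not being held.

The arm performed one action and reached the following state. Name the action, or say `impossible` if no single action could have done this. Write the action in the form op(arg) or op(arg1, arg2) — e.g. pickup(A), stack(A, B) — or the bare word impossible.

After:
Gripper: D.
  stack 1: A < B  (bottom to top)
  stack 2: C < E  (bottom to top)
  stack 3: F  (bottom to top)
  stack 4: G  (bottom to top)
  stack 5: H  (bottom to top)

target: towers=[A/B; C/E; F; G; H] holding=D
         pickup(G) → towers=[A/B; C/E; D; F; H] holding=G
     unstack(E, C) → towers=[A/B; C; D; F; G; H] holding=E
         pickup(H) → towers=[A/B; C/E; D; F; G] holding=H
     unstack(B, A) → towers=[A; C/E; D; F; G; H] holding=B
         pickup(F) → towers=[A/B; C/E; D; G; H] holding=F
         pickup(D) → towers=[A/B; C/E; F; G; H] holding=D  ← match

pickup(D)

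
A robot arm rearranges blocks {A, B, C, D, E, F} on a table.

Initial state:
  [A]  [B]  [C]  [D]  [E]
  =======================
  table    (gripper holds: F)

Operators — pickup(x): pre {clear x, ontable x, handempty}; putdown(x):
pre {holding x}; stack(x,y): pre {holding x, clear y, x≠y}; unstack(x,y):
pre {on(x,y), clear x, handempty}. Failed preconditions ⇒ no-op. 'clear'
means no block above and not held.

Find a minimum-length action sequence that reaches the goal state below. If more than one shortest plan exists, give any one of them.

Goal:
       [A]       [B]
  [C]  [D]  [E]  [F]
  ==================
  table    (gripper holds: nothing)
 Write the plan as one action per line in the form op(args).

putdown(F)
pickup(B)
stack(B, F)
pickup(A)
stack(A, D)

step 1 (putdown(F)): towers=[A; B; C; D; E; F] holding=-
step 2 (pickup(B)): towers=[A; C; D; E; F] holding=B
step 3 (stack(B, F)): towers=[A; C; D; E; F/B] holding=-
step 4 (pickup(A)): towers=[C; D; E; F/B] holding=A
step 5 (stack(A, D)): towers=[C; D/A; E; F/B] holding=-
goal check: towers=[C; D/A; E; F/B] holding=- — reached (length 5, optimal by BFS)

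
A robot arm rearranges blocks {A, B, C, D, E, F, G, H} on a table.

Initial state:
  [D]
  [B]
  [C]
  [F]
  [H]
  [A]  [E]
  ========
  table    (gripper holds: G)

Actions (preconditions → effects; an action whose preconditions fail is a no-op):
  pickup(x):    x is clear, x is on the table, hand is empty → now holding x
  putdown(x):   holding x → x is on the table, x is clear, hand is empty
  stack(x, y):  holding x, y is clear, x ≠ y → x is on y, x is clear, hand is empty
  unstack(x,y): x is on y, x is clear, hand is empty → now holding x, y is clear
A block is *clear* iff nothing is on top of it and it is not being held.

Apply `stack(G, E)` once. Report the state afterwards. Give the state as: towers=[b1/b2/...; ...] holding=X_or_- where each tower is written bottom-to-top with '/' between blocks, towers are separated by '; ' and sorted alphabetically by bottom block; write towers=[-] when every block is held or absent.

before: towers=[A/H/F/C/B/D; E] holding=G
pre[stack(G, E)]: holding(G) ok, clear(E) ok, G≠E ok
all met → apply stack(G, E)
after:  towers=[A/H/F/C/B/D; E/G] holding=-

towers=[A/H/F/C/B/D; E/G] holding=-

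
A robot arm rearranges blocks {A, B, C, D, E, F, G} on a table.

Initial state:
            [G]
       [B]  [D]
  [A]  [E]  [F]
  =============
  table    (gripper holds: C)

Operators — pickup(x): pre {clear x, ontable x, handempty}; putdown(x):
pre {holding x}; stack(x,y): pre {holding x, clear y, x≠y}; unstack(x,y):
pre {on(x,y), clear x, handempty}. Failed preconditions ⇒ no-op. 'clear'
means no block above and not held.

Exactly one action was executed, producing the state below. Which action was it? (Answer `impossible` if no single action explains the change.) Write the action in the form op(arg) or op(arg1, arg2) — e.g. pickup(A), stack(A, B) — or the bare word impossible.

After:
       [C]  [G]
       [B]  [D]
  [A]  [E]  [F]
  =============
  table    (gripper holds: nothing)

stack(C, B)

target: towers=[A; E/B/C; F/D/G] holding=-
        putdown(C) → towers=[A; C; E/B; F/D/G] holding=-
       stack(C, B) → towers=[A; E/B/C; F/D/G] holding=-  ← match
       stack(C, G) → towers=[A; E/B; F/D/G/C] holding=-
       stack(C, A) → towers=[A/C; E/B; F/D/G] holding=-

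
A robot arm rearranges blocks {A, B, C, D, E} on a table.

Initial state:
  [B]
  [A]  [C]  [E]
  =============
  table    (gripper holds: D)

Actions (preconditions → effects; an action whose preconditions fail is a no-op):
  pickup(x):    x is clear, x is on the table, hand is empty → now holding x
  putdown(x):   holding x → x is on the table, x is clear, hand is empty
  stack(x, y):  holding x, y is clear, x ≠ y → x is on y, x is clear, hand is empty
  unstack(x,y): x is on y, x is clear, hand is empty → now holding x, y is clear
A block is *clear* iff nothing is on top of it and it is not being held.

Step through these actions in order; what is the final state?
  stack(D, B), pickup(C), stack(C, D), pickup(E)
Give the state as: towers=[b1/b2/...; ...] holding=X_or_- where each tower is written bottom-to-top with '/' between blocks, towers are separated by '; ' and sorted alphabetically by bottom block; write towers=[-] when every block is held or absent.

towers=[A/B/D/C] holding=E

step 1 (stack(D, B)): towers=[A/B/D; C; E] holding=-
step 2 (pickup(C)): towers=[A/B/D; E] holding=C
step 3 (stack(C, D)): towers=[A/B/D/C; E] holding=-
step 4 (pickup(E)): towers=[A/B/D/C] holding=E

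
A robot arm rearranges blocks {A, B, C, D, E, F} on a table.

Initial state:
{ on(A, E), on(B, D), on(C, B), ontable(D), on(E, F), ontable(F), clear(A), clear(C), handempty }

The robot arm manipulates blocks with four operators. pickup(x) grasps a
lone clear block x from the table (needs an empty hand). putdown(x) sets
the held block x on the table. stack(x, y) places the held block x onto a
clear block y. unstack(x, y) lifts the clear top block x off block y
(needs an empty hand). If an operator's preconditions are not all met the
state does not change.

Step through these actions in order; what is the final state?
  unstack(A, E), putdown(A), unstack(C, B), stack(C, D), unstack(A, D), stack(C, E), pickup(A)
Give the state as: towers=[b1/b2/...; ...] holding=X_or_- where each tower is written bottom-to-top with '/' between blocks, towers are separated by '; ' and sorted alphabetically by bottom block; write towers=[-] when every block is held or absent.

towers=[D/B; F/E/C] holding=A

step 1 (unstack(A, E)): towers=[D/B/C; F/E] holding=A
step 2 (putdown(A)): towers=[A; D/B/C; F/E] holding=-
step 3 (unstack(C, B)): towers=[A; D/B; F/E] holding=C
step 4 (stack(C, D)) [no-op]: towers=[A; D/B; F/E] holding=C
step 5 (unstack(A, D)) [no-op]: towers=[A; D/B; F/E] holding=C
step 6 (stack(C, E)): towers=[A; D/B; F/E/C] holding=-
step 7 (pickup(A)): towers=[D/B; F/E/C] holding=A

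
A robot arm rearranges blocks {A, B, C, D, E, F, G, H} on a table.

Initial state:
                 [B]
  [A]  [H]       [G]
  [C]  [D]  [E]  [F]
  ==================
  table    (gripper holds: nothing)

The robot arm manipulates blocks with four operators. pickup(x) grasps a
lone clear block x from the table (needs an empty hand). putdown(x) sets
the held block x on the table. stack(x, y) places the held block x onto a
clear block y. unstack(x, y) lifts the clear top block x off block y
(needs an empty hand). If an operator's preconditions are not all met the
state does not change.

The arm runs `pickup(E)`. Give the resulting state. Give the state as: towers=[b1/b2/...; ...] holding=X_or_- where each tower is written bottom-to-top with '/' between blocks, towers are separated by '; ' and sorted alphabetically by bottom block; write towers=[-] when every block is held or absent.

towers=[C/A; D/H; F/G/B] holding=E

before: towers=[C/A; D/H; E; F/G/B] holding=-
pre[pickup(E)]: clear(E) yes, ontable(E) yes, handempty yes
all met → apply pickup(E)
after:  towers=[C/A; D/H; F/G/B] holding=E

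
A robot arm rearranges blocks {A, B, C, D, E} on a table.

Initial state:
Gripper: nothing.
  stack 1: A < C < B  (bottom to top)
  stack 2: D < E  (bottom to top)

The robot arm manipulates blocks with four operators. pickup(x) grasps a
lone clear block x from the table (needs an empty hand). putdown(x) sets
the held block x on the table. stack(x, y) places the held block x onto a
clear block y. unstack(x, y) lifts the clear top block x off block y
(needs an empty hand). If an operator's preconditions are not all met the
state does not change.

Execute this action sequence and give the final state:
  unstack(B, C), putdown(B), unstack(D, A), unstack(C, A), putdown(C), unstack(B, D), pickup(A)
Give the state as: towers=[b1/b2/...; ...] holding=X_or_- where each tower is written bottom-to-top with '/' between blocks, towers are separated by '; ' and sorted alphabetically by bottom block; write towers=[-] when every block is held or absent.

towers=[B; C; D/E] holding=A

step 1 (unstack(B, C)): towers=[A/C; D/E] holding=B
step 2 (putdown(B)): towers=[A/C; B; D/E] holding=-
step 3 (unstack(D, A)) [no-op]: towers=[A/C; B; D/E] holding=-
step 4 (unstack(C, A)): towers=[A; B; D/E] holding=C
step 5 (putdown(C)): towers=[A; B; C; D/E] holding=-
step 6 (unstack(B, D)) [no-op]: towers=[A; B; C; D/E] holding=-
step 7 (pickup(A)): towers=[B; C; D/E] holding=A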